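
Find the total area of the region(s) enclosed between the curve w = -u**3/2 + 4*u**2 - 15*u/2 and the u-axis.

253/24

The curve meets the u-axis where -u**3/2 + 4*u**2 - 15*u/2 = 0, i.e. -u*(u - 5)*(u - 3)/2 = 0, at u = 0, 3, 5.
On [0, 3] the curve lies below the axis; ∫[0,3] (-u**3/2 + 4*u**2 - 15*u/2) du = -63/8, giving area 63/8.
On [3, 5] the curve lies above the axis; ∫[3,5] (-u**3/2 + 4*u**2 - 15*u/2) du = 8/3, giving area 8/3.
Total area = 63/8 + 8/3 = 253/24.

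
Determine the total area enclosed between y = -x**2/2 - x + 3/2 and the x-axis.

16/3

The curve meets the x-axis where -x**2/2 - x + 3/2 = 0, i.e. -(x - 1)*(x + 3)/2 = 0, at x = -3, 1.
On [-3, 1] the curve lies above the axis; ∫[-3,1] (-x**2/2 - x + 3/2) dx = 16/3, giving area 16/3.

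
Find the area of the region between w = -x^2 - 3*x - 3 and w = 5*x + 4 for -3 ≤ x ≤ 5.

568/3

The difference (-x^2 - 3*x - 3) - (5*x + 4) = -x^2 - 8*x - 7 changes sign at x = -1 inside [-3, 5], so split the integral there.
∫[-3,-1] (-x^2 - 8*x - 7) dx = 28/3.
∫[-1,5] (-x^2 - 8*x - 7) dx = -180; the area of that piece is 180.
Total area = 28/3 + 180 = 568/3.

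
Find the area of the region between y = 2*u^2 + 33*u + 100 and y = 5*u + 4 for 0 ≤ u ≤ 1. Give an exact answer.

On [0, 1], (2*u^2 + 33*u + 100) - (5*u + 4) = 2*u^2 + 28*u + 96 is ≥ 0 throughout, so the area is a single integral of |2*u^2 + 28*u + 96|.
∫[0,1] (2*u^2 + 28*u + 96) du = 332/3.

332/3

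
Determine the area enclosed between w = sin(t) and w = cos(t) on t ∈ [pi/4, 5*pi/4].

2*sqrt(2)

On [pi/4, 5*pi/4], (sin(t)) - (cos(t)) = sin(t) - cos(t) is ≥ 0 throughout, so the area is a single integral of |sin(t) - cos(t)|.
∫[pi/4,5*pi/4] (sin(t) - cos(t)) dt = 2*sqrt(2).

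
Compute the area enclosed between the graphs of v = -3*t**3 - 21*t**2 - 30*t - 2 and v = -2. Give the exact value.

253/4

Set the curves equal: -3*t**3 - 21*t**2 - 30*t - 2 = -2, so -3*t**3 - 21*t**2 - 30*t = 0, which factors as -3*t*(t + 2)*(t + 5) = 0. The curves meet at t = -5, -2, 0.
On [-5, -2], v = -2 is on top; that piece has area ∫[-5,-2] (-(-3*t**3 - 21*t**2 - 30*t)) dt = 189/4.
On [-2, 0], v = -3*t**3 - 21*t**2 - 30*t - 2 is on top; that piece has area ∫[-2,0] (-3*t**3 - 21*t**2 - 30*t) dt = 16.
Total enclosed area = 189/4 + 16 = 253/4.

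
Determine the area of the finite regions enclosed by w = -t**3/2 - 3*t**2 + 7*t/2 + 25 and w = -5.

Set the curves equal: -t**3/2 - 3*t**2 + 7*t/2 + 25 = -5, so -t**3/2 - 3*t**2 + 7*t/2 + 30 = 0, which factors as -(t - 3)*(t + 4)*(t + 5)/2 = 0. The curves meet at t = -5, -4, 3.
On [-5, -4], w = -5 is on top; that piece has area ∫[-5,-4] (-(-t**3/2 - 3*t**2 + 7*t/2 + 30)) dt = 5/8.
On [-4, 3], w = -t**3/2 - 3*t**2 + 7*t/2 + 25 is on top; that piece has area ∫[-4,3] (-t**3/2 - 3*t**2 + 7*t/2 + 30) dt = 1029/8.
Total enclosed area = 5/8 + 1029/8 = 517/4.

517/4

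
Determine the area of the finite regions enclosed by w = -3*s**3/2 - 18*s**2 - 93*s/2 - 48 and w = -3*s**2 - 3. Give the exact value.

Set the curves equal: -3*s**3/2 - 18*s**2 - 93*s/2 - 48 = -3*s**2 - 3, so -3*s**3/2 - 15*s**2 - 93*s/2 - 45 = 0, which factors as -3*(s + 2)*(s + 3)*(s + 5)/2 = 0. The curves meet at s = -5, -3, -2.
On [-5, -3], w = -3*s**2 - 3 is on top; that piece has area ∫[-5,-3] (-(-3*s**3/2 - 15*s**2 - 93*s/2 - 45)) ds = 4.
On [-3, -2], w = -3*s**3/2 - 18*s**2 - 93*s/2 - 48 is on top; that piece has area ∫[-3,-2] (-3*s**3/2 - 15*s**2 - 93*s/2 - 45) ds = 5/8.
Total enclosed area = 4 + 5/8 = 37/8.

37/8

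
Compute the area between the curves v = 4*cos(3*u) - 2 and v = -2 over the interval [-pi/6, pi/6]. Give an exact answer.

8/3

On [-pi/6, pi/6], (4*cos(3*u) - 2) - (-2) = 4*cos(3*u) is ≥ 0 throughout, so the area is a single integral of |4*cos(3*u)|.
∫[-pi/6,pi/6] (4*cos(3*u)) du = 8/3.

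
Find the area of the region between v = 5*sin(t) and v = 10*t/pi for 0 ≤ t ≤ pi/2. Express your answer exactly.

5 - 5*pi/4

On [0, pi/2], (5*sin(t)) - (10*t/pi) = -10*t/pi + 5*sin(t) is ≥ 0 throughout, so the area is a single integral of |-10*t/pi + 5*sin(t)|.
∫[0,pi/2] (-10*t/pi + 5*sin(t)) dt = 5 - 5*pi/4.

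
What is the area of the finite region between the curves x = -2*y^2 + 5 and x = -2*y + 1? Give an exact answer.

9

Both boundary curves give x as a function of y, so integrate with respect to y. Setting them equal: -2*y^2 + 2*y + 4 = 0, i.e. -2*(y - 2)*(y + 1) = 0, so they meet at y = -1, 2.
For y in [-1, 2], x = -2*y^2 + 5 is on the right; area = ∫[-1,2] (-2*y^2 + 2*y + 4) dy = 9.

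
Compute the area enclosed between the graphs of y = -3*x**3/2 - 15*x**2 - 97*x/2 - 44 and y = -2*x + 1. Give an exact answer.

37/8

Set the curves equal: -3*x**3/2 - 15*x**2 - 97*x/2 - 44 = -2*x + 1, so -3*x**3/2 - 15*x**2 - 93*x/2 - 45 = 0, which factors as -3*(x + 2)*(x + 3)*(x + 5)/2 = 0. The curves meet at x = -5, -3, -2.
On [-5, -3], y = -2*x + 1 is on top; that piece has area ∫[-5,-3] (-(-3*x**3/2 - 15*x**2 - 93*x/2 - 45)) dx = 4.
On [-3, -2], y = -3*x**3/2 - 15*x**2 - 97*x/2 - 44 is on top; that piece has area ∫[-3,-2] (-3*x**3/2 - 15*x**2 - 93*x/2 - 45) dx = 5/8.
Total enclosed area = 4 + 5/8 = 37/8.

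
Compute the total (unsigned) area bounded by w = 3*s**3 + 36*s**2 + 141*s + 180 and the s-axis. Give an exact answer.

The curve meets the s-axis where 3*s**3 + 36*s**2 + 141*s + 180 = 0, i.e. 3*(s + 3)*(s + 4)*(s + 5) = 0, at s = -5, -4, -3.
On [-5, -4] the curve lies above the axis; ∫[-5,-4] (3*s**3 + 36*s**2 + 141*s + 180) ds = 3/4, giving area 3/4.
On [-4, -3] the curve lies below the axis; ∫[-4,-3] (3*s**3 + 36*s**2 + 141*s + 180) ds = -3/4, giving area 3/4.
Total area = 3/4 + 3/4 = 3/2.

3/2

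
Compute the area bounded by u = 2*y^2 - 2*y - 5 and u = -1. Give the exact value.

Both boundary curves give u as a function of y, so integrate with respect to y. Setting them equal: 2*y^2 - 2*y - 4 = 0, i.e. 2*(y - 2)*(y + 1) = 0, so they meet at y = -1, 2.
For y in [-1, 2], u = 2*y^2 - 2*y - 5 is on the left; area = ∫[-1,2] (-(2*y^2 - 2*y - 4)) dy = 9.

9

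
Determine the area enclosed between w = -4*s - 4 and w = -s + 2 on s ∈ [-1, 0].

On [-1, 0], (-4*s - 4) - (-s + 2) = -3*s - 6 is ≤ 0 throughout, so the area is a single integral of |-3*s - 6|.
∫[-1,0] (-3*s - 6) ds = -9/2; the area of that piece is 9/2.

9/2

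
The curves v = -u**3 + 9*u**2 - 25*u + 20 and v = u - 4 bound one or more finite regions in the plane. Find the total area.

Set the curves equal: -u**3 + 9*u**2 - 25*u + 20 = u - 4, so -u**3 + 9*u**2 - 26*u + 24 = 0, which factors as -(u - 4)*(u - 3)*(u - 2) = 0. The curves meet at u = 2, 3, 4.
On [2, 3], v = u - 4 is on top; that piece has area ∫[2,3] (-(-u**3 + 9*u**2 - 26*u + 24)) du = 1/4.
On [3, 4], v = -u**3 + 9*u**2 - 25*u + 20 is on top; that piece has area ∫[3,4] (-u**3 + 9*u**2 - 26*u + 24) du = 1/4.
Total enclosed area = 1/4 + 1/4 = 1/2.

1/2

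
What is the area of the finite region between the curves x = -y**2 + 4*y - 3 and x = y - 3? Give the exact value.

Both boundary curves give x as a function of y, so integrate with respect to y. Setting them equal: -y**2 + 3*y = 0, i.e. -y*(y - 3) = 0, so they meet at y = 0, 3.
For y in [0, 3], x = -y**2 + 4*y - 3 is on the right; area = ∫[0,3] (-y**2 + 3*y) dy = 9/2.

9/2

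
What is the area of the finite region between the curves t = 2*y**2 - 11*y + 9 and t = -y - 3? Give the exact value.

Both boundary curves give t as a function of y, so integrate with respect to y. Setting them equal: 2*y**2 - 10*y + 12 = 0, i.e. 2*(y - 3)*(y - 2) = 0, so they meet at y = 2, 3.
For y in [2, 3], t = 2*y**2 - 11*y + 9 is on the left; area = ∫[2,3] (-(2*y**2 - 10*y + 12)) dy = 1/3.

1/3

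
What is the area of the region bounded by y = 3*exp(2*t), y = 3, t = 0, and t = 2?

On [0, 2], (3*exp(2*t)) - (3) = 3*exp(2*t) - 3 is ≥ 0 throughout, so the area is a single integral of |3*exp(2*t) - 3|.
∫[0,2] (3*exp(2*t) - 3) dt = -15/2 + 3*exp(4)/2.

-15/2 + 3*exp(4)/2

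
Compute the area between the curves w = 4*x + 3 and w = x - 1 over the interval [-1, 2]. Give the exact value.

On [-1, 2], (4*x + 3) - (x - 1) = 3*x + 4 is ≥ 0 throughout, so the area is a single integral of |3*x + 4|.
∫[-1,2] (3*x + 4) dx = 33/2.

33/2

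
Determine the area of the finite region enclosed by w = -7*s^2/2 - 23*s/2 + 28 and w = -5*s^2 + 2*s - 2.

1/4

Set the curves equal: -7*s^2/2 - 23*s/2 + 28 = -5*s^2 + 2*s - 2, so 3*s^2/2 - 27*s/2 + 30 = 0, which factors as 3*(s - 5)*(s - 4)/2 = 0. The curves meet at s = 4, 5.
On [4, 5], w = -5*s^2 + 2*s - 2 is on top; that piece has area ∫[4,5] (-(3*s^2/2 - 27*s/2 + 30)) ds = 1/4.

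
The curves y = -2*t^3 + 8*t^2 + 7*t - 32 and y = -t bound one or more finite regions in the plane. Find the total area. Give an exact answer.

Set the curves equal: -2*t^3 + 8*t^2 + 7*t - 32 = -t, so -2*t^3 + 8*t^2 + 8*t - 32 = 0, which factors as -2*(t - 4)*(t - 2)*(t + 2) = 0. The curves meet at t = -2, 2, 4.
On [-2, 2], y = -t is on top; that piece has area ∫[-2,2] (-(-2*t^3 + 8*t^2 + 8*t - 32)) dt = 256/3.
On [2, 4], y = -2*t^3 + 8*t^2 + 7*t - 32 is on top; that piece has area ∫[2,4] (-2*t^3 + 8*t^2 + 8*t - 32) dt = 40/3.
Total enclosed area = 256/3 + 40/3 = 296/3.

296/3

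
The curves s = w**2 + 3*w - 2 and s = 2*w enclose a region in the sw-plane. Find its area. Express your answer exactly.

9/2

Both boundary curves give s as a function of w, so integrate with respect to w. Setting them equal: w**2 + w - 2 = 0, i.e. (w - 1)*(w + 2) = 0, so they meet at w = -2, 1.
For w in [-2, 1], s = w**2 + 3*w - 2 is on the left; area = ∫[-2,1] (-(w**2 + w - 2)) dw = 9/2.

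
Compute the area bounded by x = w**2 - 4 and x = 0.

Both boundary curves give x as a function of w, so integrate with respect to w. Setting them equal: w**2 - 4 = 0, i.e. (w - 2)*(w + 2) = 0, so they meet at w = -2, 2.
For w in [-2, 2], x = w**2 - 4 is on the left; area = ∫[-2,2] (-(w**2 - 4)) dw = 32/3.

32/3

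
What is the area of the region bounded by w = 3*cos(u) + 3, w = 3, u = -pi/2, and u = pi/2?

6

On [-pi/2, pi/2], (3*cos(u) + 3) - (3) = 3*cos(u) is ≥ 0 throughout, so the area is a single integral of |3*cos(u)|.
∫[-pi/2,pi/2] (3*cos(u)) du = 6.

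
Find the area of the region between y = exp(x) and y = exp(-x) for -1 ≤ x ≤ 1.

The difference (exp(x)) - (exp(-x)) = exp(x) - exp(-x) changes sign at x = 0 inside [-1, 1], so split the integral there.
∫[-1,0] (exp(x) - exp(-x)) dx = -exp(1) - exp(-1) + 2; the area of that piece is -2 + exp(-1) + exp(1).
∫[0,1] (exp(x) - exp(-x)) dx = -2 + exp(-1) + exp(1).
Total area = (-2 + exp(-1) + exp(1)) + (-2 + exp(-1) + exp(1)) = -4 + 2*exp(-1) + 2*exp(1).

-4 + 2*exp(-1) + 2*exp(1)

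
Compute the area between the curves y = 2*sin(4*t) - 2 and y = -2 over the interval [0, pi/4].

On [0, pi/4], (2*sin(4*t) - 2) - (-2) = 2*sin(4*t) is ≥ 0 throughout, so the area is a single integral of |2*sin(4*t)|.
∫[0,pi/4] (2*sin(4*t)) dt = 1.

1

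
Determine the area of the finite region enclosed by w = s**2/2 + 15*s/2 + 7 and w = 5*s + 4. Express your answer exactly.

Set the curves equal: s**2/2 + 15*s/2 + 7 = 5*s + 4, so s**2/2 + 5*s/2 + 3 = 0, which factors as (s + 2)*(s + 3)/2 = 0. The curves meet at s = -3, -2.
On [-3, -2], w = 5*s + 4 is on top; that piece has area ∫[-3,-2] (-(s**2/2 + 5*s/2 + 3)) ds = 1/12.

1/12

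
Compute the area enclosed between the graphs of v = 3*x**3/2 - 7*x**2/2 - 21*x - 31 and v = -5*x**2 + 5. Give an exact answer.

Set the curves equal: 3*x**3/2 - 7*x**2/2 - 21*x - 31 = -5*x**2 + 5, so 3*x**3/2 + 3*x**2/2 - 21*x - 36 = 0, which factors as 3*(x - 4)*(x + 2)*(x + 3)/2 = 0. The curves meet at x = -3, -2, 4.
On [-3, -2], v = 3*x**3/2 - 7*x**2/2 - 21*x - 31 is on top; that piece has area ∫[-3,-2] (3*x**3/2 + 3*x**2/2 - 21*x - 36) dx = 13/8.
On [-2, 4], v = -5*x**2 + 5 is on top; that piece has area ∫[-2,4] (-(3*x**3/2 + 3*x**2/2 - 21*x - 36)) dx = 216.
Total enclosed area = 13/8 + 216 = 1741/8.

1741/8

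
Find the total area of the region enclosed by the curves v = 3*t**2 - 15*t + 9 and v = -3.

27/2

Set the curves equal: 3*t**2 - 15*t + 9 = -3, so 3*t**2 - 15*t + 12 = 0, which factors as 3*(t - 4)*(t - 1) = 0. The curves meet at t = 1, 4.
On [1, 4], v = -3 is on top; that piece has area ∫[1,4] (-(3*t**2 - 15*t + 12)) dt = 27/2.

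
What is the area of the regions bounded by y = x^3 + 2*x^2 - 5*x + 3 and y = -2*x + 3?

Set the curves equal: x^3 + 2*x^2 - 5*x + 3 = -2*x + 3, so x^3 + 2*x^2 - 3*x = 0, which factors as x*(x - 1)*(x + 3) = 0. The curves meet at x = -3, 0, 1.
On [-3, 0], y = x^3 + 2*x^2 - 5*x + 3 is on top; that piece has area ∫[-3,0] (x^3 + 2*x^2 - 3*x) dx = 45/4.
On [0, 1], y = -2*x + 3 is on top; that piece has area ∫[0,1] (-(x^3 + 2*x^2 - 3*x)) dx = 7/12.
Total enclosed area = 45/4 + 7/12 = 71/6.

71/6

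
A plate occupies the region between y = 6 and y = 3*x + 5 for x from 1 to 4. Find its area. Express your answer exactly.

39/2

On [1, 4], (6) - (3*x + 5) = -3*x + 1 is ≤ 0 throughout, so the area is a single integral of |-3*x + 1|.
∫[1,4] (-3*x + 1) dx = -39/2; the area of that piece is 39/2.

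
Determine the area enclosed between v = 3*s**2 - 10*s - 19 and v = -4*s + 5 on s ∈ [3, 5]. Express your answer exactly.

The difference (3*s**2 - 10*s - 19) - (-4*s + 5) = 3*s**2 - 6*s - 24 changes sign at s = 4 inside [3, 5], so split the integral there.
∫[3,4] (3*s**2 - 6*s - 24) ds = -8; the area of that piece is 8.
∫[4,5] (3*s**2 - 6*s - 24) ds = 10.
Total area = 8 + 10 = 18.

18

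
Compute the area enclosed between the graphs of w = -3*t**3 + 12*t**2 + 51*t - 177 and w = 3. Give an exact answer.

Set the curves equal: -3*t**3 + 12*t**2 + 51*t - 177 = 3, so -3*t**3 + 12*t**2 + 51*t - 180 = 0, which factors as -3*(t - 5)*(t - 3)*(t + 4) = 0. The curves meet at t = -4, 3, 5.
On [-4, 3], w = 3 is on top; that piece has area ∫[-4,3] (-(-3*t**3 + 12*t**2 + 51*t - 180)) dt = 3773/4.
On [3, 5], w = -3*t**3 + 12*t**2 + 51*t - 177 is on top; that piece has area ∫[3,5] (-3*t**3 + 12*t**2 + 51*t - 180) dt = 32.
Total enclosed area = 3773/4 + 32 = 3901/4.

3901/4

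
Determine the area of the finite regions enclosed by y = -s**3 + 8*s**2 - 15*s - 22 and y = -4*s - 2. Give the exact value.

443/6

Set the curves equal: -s**3 + 8*s**2 - 15*s - 22 = -4*s - 2, so -s**3 + 8*s**2 - 11*s - 20 = 0, which factors as -(s - 5)*(s - 4)*(s + 1) = 0. The curves meet at s = -1, 4, 5.
On [-1, 4], y = -4*s - 2 is on top; that piece has area ∫[-1,4] (-(-s**3 + 8*s**2 - 11*s - 20)) ds = 875/12.
On [4, 5], y = -s**3 + 8*s**2 - 15*s - 22 is on top; that piece has area ∫[4,5] (-s**3 + 8*s**2 - 11*s - 20) ds = 11/12.
Total enclosed area = 875/12 + 11/12 = 443/6.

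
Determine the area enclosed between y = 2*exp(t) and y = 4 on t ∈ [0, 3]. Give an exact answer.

The difference (2*exp(t)) - (4) = 2*exp(t) - 4 changes sign at t = log(2) inside [0, 3], so split the integral there.
∫[0,log(2)] (2*exp(t) - 4) dt = 2 - log(16); the area of that piece is -2 + log(16).
∫[log(2),3] (2*exp(t) - 4) dt = -16 + 4*log(2) + 2*exp(3).
Total area = (-2 + log(16)) + (-16 + 4*log(2) + 2*exp(3)) = -18 + 8*log(2) + 2*exp(3).

-18 + 8*log(2) + 2*exp(3)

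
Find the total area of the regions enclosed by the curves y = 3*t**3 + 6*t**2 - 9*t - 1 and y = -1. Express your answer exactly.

Set the curves equal: 3*t**3 + 6*t**2 - 9*t - 1 = -1, so 3*t**3 + 6*t**2 - 9*t = 0, which factors as 3*t*(t - 1)*(t + 3) = 0. The curves meet at t = -3, 0, 1.
On [-3, 0], y = 3*t**3 + 6*t**2 - 9*t - 1 is on top; that piece has area ∫[-3,0] (3*t**3 + 6*t**2 - 9*t) dt = 135/4.
On [0, 1], y = -1 is on top; that piece has area ∫[0,1] (-(3*t**3 + 6*t**2 - 9*t)) dt = 7/4.
Total enclosed area = 135/4 + 7/4 = 71/2.

71/2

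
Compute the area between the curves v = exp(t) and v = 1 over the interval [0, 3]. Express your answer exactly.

On [0, 3], (exp(t)) - (1) = exp(t) - 1 is ≥ 0 throughout, so the area is a single integral of |exp(t) - 1|.
∫[0,3] (exp(t) - 1) dt = -4 + exp(3).

-4 + exp(3)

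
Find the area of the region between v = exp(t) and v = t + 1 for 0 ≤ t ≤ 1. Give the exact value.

-5/2 + exp(1)

On [0, 1], (exp(t)) - (t + 1) = -t + exp(t) - 1 is ≥ 0 throughout, so the area is a single integral of |-t + exp(t) - 1|.
∫[0,1] (-t + exp(t) - 1) dt = -5/2 + exp(1).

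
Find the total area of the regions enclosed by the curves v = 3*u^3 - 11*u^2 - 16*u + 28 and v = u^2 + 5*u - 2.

Set the curves equal: 3*u^3 - 11*u^2 - 16*u + 28 = u^2 + 5*u - 2, so 3*u^3 - 12*u^2 - 21*u + 30 = 0, which factors as 3*(u - 5)*(u - 1)*(u + 2) = 0. The curves meet at u = -2, 1, 5.
On [-2, 1], v = 3*u^3 - 11*u^2 - 16*u + 28 is on top; that piece has area ∫[-2,1] (3*u^3 - 12*u^2 - 21*u + 30) du = 297/4.
On [1, 5], v = u^2 + 5*u - 2 is on top; that piece has area ∫[1,5] (-(3*u^3 - 12*u^2 - 21*u + 30)) du = 160.
Total enclosed area = 297/4 + 160 = 937/4.

937/4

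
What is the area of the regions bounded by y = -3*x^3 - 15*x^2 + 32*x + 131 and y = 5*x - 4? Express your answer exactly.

568

Set the curves equal: -3*x^3 - 15*x^2 + 32*x + 131 = 5*x - 4, so -3*x^3 - 15*x^2 + 27*x + 135 = 0, which factors as -3*(x - 3)*(x + 3)*(x + 5) = 0. The curves meet at x = -5, -3, 3.
On [-5, -3], y = 5*x - 4 is on top; that piece has area ∫[-5,-3] (-(-3*x^3 - 15*x^2 + 27*x + 135)) dx = 28.
On [-3, 3], y = -3*x^3 - 15*x^2 + 32*x + 131 is on top; that piece has area ∫[-3,3] (-3*x^3 - 15*x^2 + 27*x + 135) dx = 540.
Total enclosed area = 28 + 540 = 568.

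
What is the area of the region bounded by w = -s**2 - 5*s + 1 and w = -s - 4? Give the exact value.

36

Set the curves equal: -s**2 - 5*s + 1 = -s - 4, so -s**2 - 4*s + 5 = 0, which factors as -(s - 1)*(s + 5) = 0. The curves meet at s = -5, 1.
On [-5, 1], w = -s**2 - 5*s + 1 is on top; that piece has area ∫[-5,1] (-s**2 - 4*s + 5) ds = 36.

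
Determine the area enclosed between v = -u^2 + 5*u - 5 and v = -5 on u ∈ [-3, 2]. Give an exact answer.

233/6

The difference (-u^2 + 5*u - 5) - (-5) = -u^2 + 5*u changes sign at u = 0 inside [-3, 2], so split the integral there.
∫[-3,0] (-u^2 + 5*u) du = -63/2; the area of that piece is 63/2.
∫[0,2] (-u^2 + 5*u) du = 22/3.
Total area = 63/2 + 22/3 = 233/6.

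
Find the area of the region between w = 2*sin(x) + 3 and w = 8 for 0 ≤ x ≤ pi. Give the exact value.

-4 + 5*pi

On [0, pi], (2*sin(x) + 3) - (8) = 2*sin(x) - 5 is ≤ 0 throughout, so the area is a single integral of |2*sin(x) - 5|.
∫[0,pi] (2*sin(x) - 5) dx = 4 - 5*pi; the area of that piece is -4 + 5*pi.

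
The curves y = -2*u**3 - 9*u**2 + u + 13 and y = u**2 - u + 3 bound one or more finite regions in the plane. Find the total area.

Set the curves equal: -2*u**3 - 9*u**2 + u + 13 = u**2 - u + 3, so -2*u**3 - 10*u**2 + 2*u + 10 = 0, which factors as -2*(u - 1)*(u + 1)*(u + 5) = 0. The curves meet at u = -5, -1, 1.
On [-5, -1], y = u**2 - u + 3 is on top; that piece has area ∫[-5,-1] (-(-2*u**3 - 10*u**2 + 2*u + 10)) du = 256/3.
On [-1, 1], y = -2*u**3 - 9*u**2 + u + 13 is on top; that piece has area ∫[-1,1] (-2*u**3 - 10*u**2 + 2*u + 10) du = 40/3.
Total enclosed area = 256/3 + 40/3 = 296/3.

296/3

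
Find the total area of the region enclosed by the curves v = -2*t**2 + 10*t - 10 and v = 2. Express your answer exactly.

1/3

Set the curves equal: -2*t**2 + 10*t - 10 = 2, so -2*t**2 + 10*t - 12 = 0, which factors as -2*(t - 3)*(t - 2) = 0. The curves meet at t = 2, 3.
On [2, 3], v = -2*t**2 + 10*t - 10 is on top; that piece has area ∫[2,3] (-2*t**2 + 10*t - 12) dt = 1/3.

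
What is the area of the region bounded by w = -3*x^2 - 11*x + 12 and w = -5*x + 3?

Set the curves equal: -3*x^2 - 11*x + 12 = -5*x + 3, so -3*x^2 - 6*x + 9 = 0, which factors as -3*(x - 1)*(x + 3) = 0. The curves meet at x = -3, 1.
On [-3, 1], w = -3*x^2 - 11*x + 12 is on top; that piece has area ∫[-3,1] (-3*x^2 - 6*x + 9) dx = 32.

32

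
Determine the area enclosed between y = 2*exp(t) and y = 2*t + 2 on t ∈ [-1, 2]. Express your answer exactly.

-9 - 2*exp(-1) + 2*exp(2)

On [-1, 2], (2*exp(t)) - (2*t + 2) = -2*t + 2*exp(t) - 2 is ≥ 0 throughout, so the area is a single integral of |-2*t + 2*exp(t) - 2|.
∫[-1,2] (-2*t + 2*exp(t) - 2) dt = -9 - 2*exp(-1) + 2*exp(2).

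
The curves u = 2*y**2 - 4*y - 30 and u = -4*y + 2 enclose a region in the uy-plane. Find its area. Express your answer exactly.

Both boundary curves give u as a function of y, so integrate with respect to y. Setting them equal: 2*y**2 - 32 = 0, i.e. 2*(y - 4)*(y + 4) = 0, so they meet at y = -4, 4.
For y in [-4, 4], u = 2*y**2 - 4*y - 30 is on the left; area = ∫[-4,4] (-(2*y**2 - 32)) dy = 512/3.

512/3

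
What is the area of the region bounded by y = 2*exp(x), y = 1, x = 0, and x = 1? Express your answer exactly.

On [0, 1], (2*exp(x)) - (1) = 2*exp(x) - 1 is ≥ 0 throughout, so the area is a single integral of |2*exp(x) - 1|.
∫[0,1] (2*exp(x) - 1) dx = -3 + 2*exp(1).

-3 + 2*exp(1)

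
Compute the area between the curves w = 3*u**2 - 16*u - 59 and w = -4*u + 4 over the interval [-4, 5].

The difference (3*u**2 - 16*u - 59) - (-4*u + 4) = 3*u**2 - 12*u - 63 changes sign at u = -3 inside [-4, 5], so split the integral there.
∫[-4,-3] (3*u**2 - 12*u - 63) du = 16.
∫[-3,5] (3*u**2 - 12*u - 63) du = -448; the area of that piece is 448.
Total area = 16 + 448 = 464.

464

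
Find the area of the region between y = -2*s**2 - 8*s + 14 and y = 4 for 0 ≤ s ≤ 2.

The difference (-2*s**2 - 8*s + 14) - (4) = -2*s**2 - 8*s + 10 changes sign at s = 1 inside [0, 2], so split the integral there.
∫[0,1] (-2*s**2 - 8*s + 10) ds = 16/3.
∫[1,2] (-2*s**2 - 8*s + 10) ds = -20/3; the area of that piece is 20/3.
Total area = 16/3 + 20/3 = 12.

12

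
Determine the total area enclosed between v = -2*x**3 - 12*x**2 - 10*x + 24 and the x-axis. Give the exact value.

131/2

The curve meets the x-axis where -2*x**3 - 12*x**2 - 10*x + 24 = 0, i.e. -2*(x - 1)*(x + 3)*(x + 4) = 0, at x = -4, -3, 1.
On [-4, -3] the curve lies below the axis; ∫[-4,-3] (-2*x**3 - 12*x**2 - 10*x + 24) dx = -3/2, giving area 3/2.
On [-3, 1] the curve lies above the axis; ∫[-3,1] (-2*x**3 - 12*x**2 - 10*x + 24) dx = 64, giving area 64.
Total area = 3/2 + 64 = 131/2.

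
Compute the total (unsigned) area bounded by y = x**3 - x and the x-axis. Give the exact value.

1/2

The curve meets the x-axis where x**3 - x = 0, i.e. x*(x - 1)*(x + 1) = 0, at x = -1, 0, 1.
On [-1, 0] the curve lies above the axis; ∫[-1,0] (x**3 - x) dx = 1/4, giving area 1/4.
On [0, 1] the curve lies below the axis; ∫[0,1] (x**3 - x) dx = -1/4, giving area 1/4.
Total area = 1/4 + 1/4 = 1/2.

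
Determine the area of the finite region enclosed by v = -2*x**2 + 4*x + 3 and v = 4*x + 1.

Set the curves equal: -2*x**2 + 4*x + 3 = 4*x + 1, so -2*x**2 + 2 = 0, which factors as -2*(x - 1)*(x + 1) = 0. The curves meet at x = -1, 1.
On [-1, 1], v = -2*x**2 + 4*x + 3 is on top; that piece has area ∫[-1,1] (-2*x**2 + 2) dx = 8/3.

8/3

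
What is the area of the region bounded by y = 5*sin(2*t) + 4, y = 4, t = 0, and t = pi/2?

On [0, pi/2], (5*sin(2*t) + 4) - (4) = 5*sin(2*t) is ≥ 0 throughout, so the area is a single integral of |5*sin(2*t)|.
∫[0,pi/2] (5*sin(2*t)) dt = 5.

5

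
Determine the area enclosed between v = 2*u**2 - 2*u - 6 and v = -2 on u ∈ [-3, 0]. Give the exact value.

59/3

The difference (2*u**2 - 2*u - 6) - (-2) = 2*u**2 - 2*u - 4 changes sign at u = -1 inside [-3, 0], so split the integral there.
∫[-3,-1] (2*u**2 - 2*u - 4) du = 52/3.
∫[-1,0] (2*u**2 - 2*u - 4) du = -7/3; the area of that piece is 7/3.
Total area = 52/3 + 7/3 = 59/3.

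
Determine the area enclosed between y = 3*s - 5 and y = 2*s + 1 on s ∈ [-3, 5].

On [-3, 5], (3*s - 5) - (2*s + 1) = s - 6 is ≤ 0 throughout, so the area is a single integral of |s - 6|.
∫[-3,5] (s - 6) ds = -40; the area of that piece is 40.

40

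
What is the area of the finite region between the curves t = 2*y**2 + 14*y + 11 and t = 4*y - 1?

1/3

Both boundary curves give t as a function of y, so integrate with respect to y. Setting them equal: 2*y**2 + 10*y + 12 = 0, i.e. 2*(y + 2)*(y + 3) = 0, so they meet at y = -3, -2.
For y in [-3, -2], t = 2*y**2 + 14*y + 11 is on the left; area = ∫[-3,-2] (-(2*y**2 + 10*y + 12)) dy = 1/3.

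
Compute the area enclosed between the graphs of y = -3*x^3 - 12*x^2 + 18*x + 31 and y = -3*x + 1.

937/4

Set the curves equal: -3*x^3 - 12*x^2 + 18*x + 31 = -3*x + 1, so -3*x^3 - 12*x^2 + 21*x + 30 = 0, which factors as -3*(x - 2)*(x + 1)*(x + 5) = 0. The curves meet at x = -5, -1, 2.
On [-5, -1], y = -3*x + 1 is on top; that piece has area ∫[-5,-1] (-(-3*x^3 - 12*x^2 + 21*x + 30)) dx = 160.
On [-1, 2], y = -3*x^3 - 12*x^2 + 18*x + 31 is on top; that piece has area ∫[-1,2] (-3*x^3 - 12*x^2 + 21*x + 30) dx = 297/4.
Total enclosed area = 160 + 297/4 = 937/4.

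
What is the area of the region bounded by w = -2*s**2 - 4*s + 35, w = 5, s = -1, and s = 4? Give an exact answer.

94

The difference (-2*s**2 - 4*s + 35) - (5) = -2*s**2 - 4*s + 30 changes sign at s = 3 inside [-1, 4], so split the integral there.
∫[-1,3] (-2*s**2 - 4*s + 30) ds = 256/3.
∫[3,4] (-2*s**2 - 4*s + 30) ds = -26/3; the area of that piece is 26/3.
Total area = 256/3 + 26/3 = 94.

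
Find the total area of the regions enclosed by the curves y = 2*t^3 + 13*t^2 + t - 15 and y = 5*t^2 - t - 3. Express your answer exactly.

71/3

Set the curves equal: 2*t^3 + 13*t^2 + t - 15 = 5*t^2 - t - 3, so 2*t^3 + 8*t^2 + 2*t - 12 = 0, which factors as 2*(t - 1)*(t + 2)*(t + 3) = 0. The curves meet at t = -3, -2, 1.
On [-3, -2], y = 2*t^3 + 13*t^2 + t - 15 is on top; that piece has area ∫[-3,-2] (2*t^3 + 8*t^2 + 2*t - 12) dt = 7/6.
On [-2, 1], y = 5*t^2 - t - 3 is on top; that piece has area ∫[-2,1] (-(2*t^3 + 8*t^2 + 2*t - 12)) dt = 45/2.
Total enclosed area = 7/6 + 45/2 = 71/3.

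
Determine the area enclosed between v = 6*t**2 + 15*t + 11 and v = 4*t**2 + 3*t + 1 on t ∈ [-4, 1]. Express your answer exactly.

The difference (6*t**2 + 15*t + 11) - (4*t**2 + 3*t + 1) = 2*t**2 + 12*t + 10 changes sign at t = -1 inside [-4, 1], so split the integral there.
∫[-4,-1] (2*t**2 + 12*t + 10) dt = -18; the area of that piece is 18.
∫[-1,1] (2*t**2 + 12*t + 10) dt = 64/3.
Total area = 18 + 64/3 = 118/3.

118/3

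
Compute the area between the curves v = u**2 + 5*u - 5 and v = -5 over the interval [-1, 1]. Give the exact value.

5

The difference (u**2 + 5*u - 5) - (-5) = u**2 + 5*u changes sign at u = 0 inside [-1, 1], so split the integral there.
∫[-1,0] (u**2 + 5*u) du = -13/6; the area of that piece is 13/6.
∫[0,1] (u**2 + 5*u) du = 17/6.
Total area = 13/6 + 17/6 = 5.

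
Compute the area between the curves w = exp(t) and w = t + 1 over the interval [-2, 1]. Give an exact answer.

On [-2, 1], (exp(t)) - (t + 1) = -t + exp(t) - 1 is ≥ 0 throughout, so the area is a single integral of |-t + exp(t) - 1|.
∫[-2,1] (-t + exp(t) - 1) dt = -3/2 - exp(-2) + exp(1).

-3/2 - exp(-2) + exp(1)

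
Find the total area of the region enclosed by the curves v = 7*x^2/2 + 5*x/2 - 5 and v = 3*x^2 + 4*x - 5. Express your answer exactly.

Set the curves equal: 7*x^2/2 + 5*x/2 - 5 = 3*x^2 + 4*x - 5, so x^2/2 - 3*x/2 = 0, which factors as x*(x - 3)/2 = 0. The curves meet at x = 0, 3.
On [0, 3], v = 3*x^2 + 4*x - 5 is on top; that piece has area ∫[0,3] (-(x^2/2 - 3*x/2)) dx = 9/4.

9/4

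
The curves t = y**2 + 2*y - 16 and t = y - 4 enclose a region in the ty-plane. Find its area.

Both boundary curves give t as a function of y, so integrate with respect to y. Setting them equal: y**2 + y - 12 = 0, i.e. (y - 3)*(y + 4) = 0, so they meet at y = -4, 3.
For y in [-4, 3], t = y**2 + 2*y - 16 is on the left; area = ∫[-4,3] (-(y**2 + y - 12)) dy = 343/6.

343/6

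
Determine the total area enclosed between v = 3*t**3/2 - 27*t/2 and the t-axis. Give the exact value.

The curve meets the t-axis where 3*t**3/2 - 27*t/2 = 0, i.e. 3*t*(t - 3)*(t + 3)/2 = 0, at t = -3, 0, 3.
On [-3, 0] the curve lies above the axis; ∫[-3,0] (3*t**3/2 - 27*t/2) dt = 243/8, giving area 243/8.
On [0, 3] the curve lies below the axis; ∫[0,3] (3*t**3/2 - 27*t/2) dt = -243/8, giving area 243/8.
Total area = 243/8 + 243/8 = 243/4.

243/4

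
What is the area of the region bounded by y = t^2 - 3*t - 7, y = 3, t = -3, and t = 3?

149/3

The difference (t^2 - 3*t - 7) - (3) = t^2 - 3*t - 10 changes sign at t = -2 inside [-3, 3], so split the integral there.
∫[-3,-2] (t^2 - 3*t - 10) dt = 23/6.
∫[-2,3] (t^2 - 3*t - 10) dt = -275/6; the area of that piece is 275/6.
Total area = 23/6 + 275/6 = 149/3.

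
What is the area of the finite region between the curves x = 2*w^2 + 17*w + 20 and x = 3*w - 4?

1/3

Both boundary curves give x as a function of w, so integrate with respect to w. Setting them equal: 2*w^2 + 14*w + 24 = 0, i.e. 2*(w + 3)*(w + 4) = 0, so they meet at w = -4, -3.
For w in [-4, -3], x = 2*w^2 + 17*w + 20 is on the left; area = ∫[-4,-3] (-(2*w^2 + 14*w + 24)) dw = 1/3.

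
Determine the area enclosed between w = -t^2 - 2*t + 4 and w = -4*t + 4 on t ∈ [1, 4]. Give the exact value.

22/3

The difference (-t^2 - 2*t + 4) - (-4*t + 4) = -t^2 + 2*t changes sign at t = 2 inside [1, 4], so split the integral there.
∫[1,2] (-t^2 + 2*t) dt = 2/3.
∫[2,4] (-t^2 + 2*t) dt = -20/3; the area of that piece is 20/3.
Total area = 2/3 + 20/3 = 22/3.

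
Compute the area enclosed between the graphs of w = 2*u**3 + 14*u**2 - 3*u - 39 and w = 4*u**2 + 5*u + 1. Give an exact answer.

937/6

Set the curves equal: 2*u**3 + 14*u**2 - 3*u - 39 = 4*u**2 + 5*u + 1, so 2*u**3 + 10*u**2 - 8*u - 40 = 0, which factors as 2*(u - 2)*(u + 2)*(u + 5) = 0. The curves meet at u = -5, -2, 2.
On [-5, -2], w = 2*u**3 + 14*u**2 - 3*u - 39 is on top; that piece has area ∫[-5,-2] (2*u**3 + 10*u**2 - 8*u - 40) du = 99/2.
On [-2, 2], w = 4*u**2 + 5*u + 1 is on top; that piece has area ∫[-2,2] (-(2*u**3 + 10*u**2 - 8*u - 40)) du = 320/3.
Total enclosed area = 99/2 + 320/3 = 937/6.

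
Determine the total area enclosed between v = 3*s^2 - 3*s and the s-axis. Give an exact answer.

1/2

The curve meets the s-axis where 3*s^2 - 3*s = 0, i.e. 3*s*(s - 1) = 0, at s = 0, 1.
On [0, 1] the curve lies below the axis; ∫[0,1] (3*s^2 - 3*s) ds = -1/2, giving area 1/2.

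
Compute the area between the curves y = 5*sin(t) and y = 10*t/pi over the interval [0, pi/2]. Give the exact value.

On [0, pi/2], (5*sin(t)) - (10*t/pi) = -10*t/pi + 5*sin(t) is ≥ 0 throughout, so the area is a single integral of |-10*t/pi + 5*sin(t)|.
∫[0,pi/2] (-10*t/pi + 5*sin(t)) dt = 5 - 5*pi/4.

5 - 5*pi/4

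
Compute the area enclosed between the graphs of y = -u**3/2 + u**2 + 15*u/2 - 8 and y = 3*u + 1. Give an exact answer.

Set the curves equal: -u**3/2 + u**2 + 15*u/2 - 8 = 3*u + 1, so -u**3/2 + u**2 + 9*u/2 - 9 = 0, which factors as -(u - 3)*(u - 2)*(u + 3)/2 = 0. The curves meet at u = -3, 2, 3.
On [-3, 2], y = 3*u + 1 is on top; that piece has area ∫[-3,2] (-(-u**3/2 + u**2 + 9*u/2 - 9)) du = 875/24.
On [2, 3], y = -u**3/2 + u**2 + 15*u/2 - 8 is on top; that piece has area ∫[2,3] (-u**3/2 + u**2 + 9*u/2 - 9) du = 11/24.
Total enclosed area = 875/24 + 11/24 = 443/12.

443/12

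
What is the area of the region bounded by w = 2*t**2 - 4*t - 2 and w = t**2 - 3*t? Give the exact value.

Set the curves equal: 2*t**2 - 4*t - 2 = t**2 - 3*t, so t**2 - t - 2 = 0, which factors as (t - 2)*(t + 1) = 0. The curves meet at t = -1, 2.
On [-1, 2], w = t**2 - 3*t is on top; that piece has area ∫[-1,2] (-(t**2 - t - 2)) dt = 9/2.

9/2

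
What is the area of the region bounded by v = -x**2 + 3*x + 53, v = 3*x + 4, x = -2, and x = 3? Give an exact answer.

On [-2, 3], (-x**2 + 3*x + 53) - (3*x + 4) = -x**2 + 49 is ≥ 0 throughout, so the area is a single integral of |-x**2 + 49|.
∫[-2,3] (-x**2 + 49) dx = 700/3.

700/3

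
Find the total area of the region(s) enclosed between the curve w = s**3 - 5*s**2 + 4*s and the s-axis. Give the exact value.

The curve meets the s-axis where s**3 - 5*s**2 + 4*s = 0, i.e. s*(s - 4)*(s - 1) = 0, at s = 0, 1, 4.
On [0, 1] the curve lies above the axis; ∫[0,1] (s**3 - 5*s**2 + 4*s) ds = 7/12, giving area 7/12.
On [1, 4] the curve lies below the axis; ∫[1,4] (s**3 - 5*s**2 + 4*s) ds = -45/4, giving area 45/4.
Total area = 7/12 + 45/4 = 71/6.

71/6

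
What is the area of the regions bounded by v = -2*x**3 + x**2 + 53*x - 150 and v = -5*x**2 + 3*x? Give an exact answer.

1048

Set the curves equal: -2*x**3 + x**2 + 53*x - 150 = -5*x**2 + 3*x, so -2*x**3 + 6*x**2 + 50*x - 150 = 0, which factors as -2*(x - 5)*(x - 3)*(x + 5) = 0. The curves meet at x = -5, 3, 5.
On [-5, 3], v = -5*x**2 + 3*x is on top; that piece has area ∫[-5,3] (-(-2*x**3 + 6*x**2 + 50*x - 150)) dx = 1024.
On [3, 5], v = -2*x**3 + x**2 + 53*x - 150 is on top; that piece has area ∫[3,5] (-2*x**3 + 6*x**2 + 50*x - 150) dx = 24.
Total enclosed area = 1024 + 24 = 1048.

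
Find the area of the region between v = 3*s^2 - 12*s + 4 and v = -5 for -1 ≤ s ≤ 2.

The difference (3*s^2 - 12*s + 4) - (-5) = 3*s^2 - 12*s + 9 changes sign at s = 1 inside [-1, 2], so split the integral there.
∫[-1,1] (3*s^2 - 12*s + 9) ds = 20.
∫[1,2] (3*s^2 - 12*s + 9) ds = -2; the area of that piece is 2.
Total area = 20 + 2 = 22.

22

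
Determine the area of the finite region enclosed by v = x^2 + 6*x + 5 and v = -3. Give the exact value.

4/3

Set the curves equal: x^2 + 6*x + 5 = -3, so x^2 + 6*x + 8 = 0, which factors as (x + 2)*(x + 4) = 0. The curves meet at x = -4, -2.
On [-4, -2], v = -3 is on top; that piece has area ∫[-4,-2] (-(x^2 + 6*x + 8)) dx = 4/3.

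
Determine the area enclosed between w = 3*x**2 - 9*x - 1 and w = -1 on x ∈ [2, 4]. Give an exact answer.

The difference (3*x**2 - 9*x - 1) - (-1) = 3*x**2 - 9*x changes sign at x = 3 inside [2, 4], so split the integral there.
∫[2,3] (3*x**2 - 9*x) dx = -7/2; the area of that piece is 7/2.
∫[3,4] (3*x**2 - 9*x) dx = 11/2.
Total area = 7/2 + 11/2 = 9.

9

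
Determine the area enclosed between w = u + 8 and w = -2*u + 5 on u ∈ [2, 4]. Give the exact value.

24

On [2, 4], (u + 8) - (-2*u + 5) = 3*u + 3 is ≥ 0 throughout, so the area is a single integral of |3*u + 3|.
∫[2,4] (3*u + 3) du = 24.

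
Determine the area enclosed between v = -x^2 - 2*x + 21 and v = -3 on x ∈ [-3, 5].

The difference (-x^2 - 2*x + 21) - (-3) = -x^2 - 2*x + 24 changes sign at x = 4 inside [-3, 5], so split the integral there.
∫[-3,4] (-x^2 - 2*x + 24) dx = 392/3.
∫[4,5] (-x^2 - 2*x + 24) dx = -16/3; the area of that piece is 16/3.
Total area = 392/3 + 16/3 = 136.

136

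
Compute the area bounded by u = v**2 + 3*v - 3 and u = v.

Both boundary curves give u as a function of v, so integrate with respect to v. Setting them equal: v**2 + 2*v - 3 = 0, i.e. (v - 1)*(v + 3) = 0, so they meet at v = -3, 1.
For v in [-3, 1], u = v**2 + 3*v - 3 is on the left; area = ∫[-3,1] (-(v**2 + 2*v - 3)) dv = 32/3.

32/3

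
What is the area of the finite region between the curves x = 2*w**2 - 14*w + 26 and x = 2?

1/3

Both boundary curves give x as a function of w, so integrate with respect to w. Setting them equal: 2*w**2 - 14*w + 24 = 0, i.e. 2*(w - 4)*(w - 3) = 0, so they meet at w = 3, 4.
For w in [3, 4], x = 2*w**2 - 14*w + 26 is on the left; area = ∫[3,4] (-(2*w**2 - 14*w + 24)) dw = 1/3.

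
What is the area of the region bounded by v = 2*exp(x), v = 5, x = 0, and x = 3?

The difference (2*exp(x)) - (5) = 2*exp(x) - 5 changes sign at x = log(5/2) inside [0, 3], so split the integral there.
∫[0,log(5/2)] (2*exp(x) - 5) dx = log(32/3125) + 3; the area of that piece is -3 + log(3125/32).
∫[log(5/2),3] (2*exp(x) - 5) dx = -20 - 5*log(2) + 5*log(5) + 2*exp(3).
Total area = (-3 + log(3125/32)) + (-20 - 5*log(2) + 5*log(5) + 2*exp(3)) = -23 - 10*log(2) + 10*log(5) + 2*exp(3).

-23 - 10*log(2) + 10*log(5) + 2*exp(3)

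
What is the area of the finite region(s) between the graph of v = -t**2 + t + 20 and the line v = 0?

The curve meets the t-axis where -t**2 + t + 20 = 0, i.e. -(t - 5)*(t + 4) = 0, at t = -4, 5.
On [-4, 5] the curve lies above the axis; ∫[-4,5] (-t**2 + t + 20) dt = 243/2, giving area 243/2.

243/2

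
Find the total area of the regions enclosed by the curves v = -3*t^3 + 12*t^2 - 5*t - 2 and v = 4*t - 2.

37/4

Set the curves equal: -3*t^3 + 12*t^2 - 5*t - 2 = 4*t - 2, so -3*t^3 + 12*t^2 - 9*t = 0, which factors as -3*t*(t - 3)*(t - 1) = 0. The curves meet at t = 0, 1, 3.
On [0, 1], v = 4*t - 2 is on top; that piece has area ∫[0,1] (-(-3*t^3 + 12*t^2 - 9*t)) dt = 5/4.
On [1, 3], v = -3*t^3 + 12*t^2 - 5*t - 2 is on top; that piece has area ∫[1,3] (-3*t^3 + 12*t^2 - 9*t) dt = 8.
Total enclosed area = 5/4 + 8 = 37/4.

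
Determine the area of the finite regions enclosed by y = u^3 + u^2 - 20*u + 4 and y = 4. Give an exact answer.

Set the curves equal: u^3 + u^2 - 20*u + 4 = 4, so u^3 + u^2 - 20*u = 0, which factors as u*(u - 4)*(u + 5) = 0. The curves meet at u = -5, 0, 4.
On [-5, 0], y = u^3 + u^2 - 20*u + 4 is on top; that piece has area ∫[-5,0] (u^3 + u^2 - 20*u) du = 1625/12.
On [0, 4], y = 4 is on top; that piece has area ∫[0,4] (-(u^3 + u^2 - 20*u)) du = 224/3.
Total enclosed area = 1625/12 + 224/3 = 2521/12.

2521/12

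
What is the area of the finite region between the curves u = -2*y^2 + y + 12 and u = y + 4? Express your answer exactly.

Both boundary curves give u as a function of y, so integrate with respect to y. Setting them equal: -2*y^2 + 8 = 0, i.e. -2*(y - 2)*(y + 2) = 0, so they meet at y = -2, 2.
For y in [-2, 2], u = -2*y^2 + y + 12 is on the right; area = ∫[-2,2] (-2*y^2 + 8) dy = 64/3.

64/3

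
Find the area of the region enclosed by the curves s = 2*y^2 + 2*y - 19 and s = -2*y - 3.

Both boundary curves give s as a function of y, so integrate with respect to y. Setting them equal: 2*y^2 + 4*y - 16 = 0, i.e. 2*(y - 2)*(y + 4) = 0, so they meet at y = -4, 2.
For y in [-4, 2], s = 2*y^2 + 2*y - 19 is on the left; area = ∫[-4,2] (-(2*y^2 + 4*y - 16)) dy = 72.

72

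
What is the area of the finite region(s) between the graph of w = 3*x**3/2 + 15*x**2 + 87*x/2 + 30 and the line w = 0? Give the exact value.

The curve meets the x-axis where 3*x**3/2 + 15*x**2 + 87*x/2 + 30 = 0, i.e. 3*(x + 1)*(x + 4)*(x + 5)/2 = 0, at x = -5, -4, -1.
On [-5, -4] the curve lies above the axis; ∫[-5,-4] (3*x**3/2 + 15*x**2 + 87*x/2 + 30) dx = 7/8, giving area 7/8.
On [-4, -1] the curve lies below the axis; ∫[-4,-1] (3*x**3/2 + 15*x**2 + 87*x/2 + 30) dx = -135/8, giving area 135/8.
Total area = 7/8 + 135/8 = 71/4.

71/4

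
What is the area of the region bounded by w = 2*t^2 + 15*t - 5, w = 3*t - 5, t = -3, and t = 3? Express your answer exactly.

108

The difference (2*t^2 + 15*t - 5) - (3*t - 5) = 2*t^2 + 12*t changes sign at t = 0 inside [-3, 3], so split the integral there.
∫[-3,0] (2*t^2 + 12*t) dt = -36; the area of that piece is 36.
∫[0,3] (2*t^2 + 12*t) dt = 72.
Total area = 36 + 72 = 108.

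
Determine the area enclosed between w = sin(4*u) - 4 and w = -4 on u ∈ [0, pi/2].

The difference (sin(4*u) - 4) - (-4) = sin(4*u) changes sign at u = pi/4 inside [0, pi/2], so split the integral there.
∫[0,pi/4] (sin(4*u)) du = 1/2.
∫[pi/4,pi/2] (sin(4*u)) du = -1/2; the area of that piece is 1/2.
Total area = 1/2 + 1/2 = 1.

1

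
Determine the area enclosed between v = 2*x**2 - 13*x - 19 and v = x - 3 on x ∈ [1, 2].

97/3

On [1, 2], (2*x**2 - 13*x - 19) - (x - 3) = 2*x**2 - 14*x - 16 is ≤ 0 throughout, so the area is a single integral of |2*x**2 - 14*x - 16|.
∫[1,2] (2*x**2 - 14*x - 16) dx = -97/3; the area of that piece is 97/3.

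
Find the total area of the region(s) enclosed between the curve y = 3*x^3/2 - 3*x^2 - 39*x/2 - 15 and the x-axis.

1741/8

The curve meets the x-axis where 3*x^3/2 - 3*x^2 - 39*x/2 - 15 = 0, i.e. 3*(x - 5)*(x + 1)*(x + 2)/2 = 0, at x = -2, -1, 5.
On [-2, -1] the curve lies above the axis; ∫[-2,-1] (3*x^3/2 - 3*x^2 - 39*x/2 - 15) dx = 13/8, giving area 13/8.
On [-1, 5] the curve lies below the axis; ∫[-1,5] (3*x^3/2 - 3*x^2 - 39*x/2 - 15) dx = -216, giving area 216.
Total area = 13/8 + 216 = 1741/8.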